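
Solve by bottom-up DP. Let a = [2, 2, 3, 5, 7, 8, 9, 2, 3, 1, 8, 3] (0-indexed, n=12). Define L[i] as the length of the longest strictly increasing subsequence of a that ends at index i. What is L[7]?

   i    0    1    2    3    4    5    6    7    8    9   10   11
a[i]    2    2    3    5    7    8    9    2    3    1    8    3
L[i]    1    1    2    3    4    5    6    1    2    1    5    2

1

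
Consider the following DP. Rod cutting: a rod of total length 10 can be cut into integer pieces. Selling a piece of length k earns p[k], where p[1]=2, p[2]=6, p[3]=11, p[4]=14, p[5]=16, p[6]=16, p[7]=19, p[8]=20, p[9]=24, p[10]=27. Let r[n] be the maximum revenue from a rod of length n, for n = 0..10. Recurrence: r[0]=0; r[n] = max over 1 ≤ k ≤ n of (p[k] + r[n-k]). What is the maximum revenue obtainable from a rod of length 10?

   n    0    1    2    3    4    5    6    7    8    9   10
r[n]    0    2    6   11   14   17   22   25   28   33   36

36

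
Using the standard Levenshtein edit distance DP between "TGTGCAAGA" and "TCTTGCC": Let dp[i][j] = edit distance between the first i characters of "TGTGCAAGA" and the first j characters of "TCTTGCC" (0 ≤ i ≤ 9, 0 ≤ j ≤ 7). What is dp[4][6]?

3

   ''  T  C  T  T  G  C  C
''  0  1  2  3  4  5  6  7
 T  1  0  1  2  3  4  5  6
 G  2  1  1  2  3  3  4  5
 T  3  2  2  1  2  3  4  5
 G  4  3  3  2  2  2  3  4
 C  5  4  3  3  3  3  2  3
 A  6  5  4  4  4  4  3  3
 A  7  6  5  5  5  5  4  4
 G  8  7  6  6  6  5  5  5
 A  9  8  7  7  7  6  6  6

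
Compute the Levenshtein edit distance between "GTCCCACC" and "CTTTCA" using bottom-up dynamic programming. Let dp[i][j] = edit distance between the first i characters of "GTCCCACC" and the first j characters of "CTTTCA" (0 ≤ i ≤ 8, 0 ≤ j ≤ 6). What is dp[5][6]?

   ''  C  T  T  T  C  A
''  0  1  2  3  4  5  6
 G  1  1  2  3  4  5  6
 T  2  2  1  2  3  4  5
 C  3  2  2  2  3  3  4
 C  4  3  3  3  3  3  4
 C  5  4  4  4  4  3  4
 A  6  5  5  5  5  4  3
 C  7  6  6  6  6  5  4
 C  8  7  7  7  7  6  5

4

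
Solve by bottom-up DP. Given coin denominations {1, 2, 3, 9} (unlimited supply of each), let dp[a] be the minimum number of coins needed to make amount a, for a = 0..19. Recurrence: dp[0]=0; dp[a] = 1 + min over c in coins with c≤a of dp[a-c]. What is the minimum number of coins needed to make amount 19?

3

 a  0  1  2  3  4  5  6  7  8  9 10 11 12 13 14 15 16 17 18 19
dp  0  1  1  1  2  2  2  3  3  1  2  2  2  3  3  3  4  4  2  3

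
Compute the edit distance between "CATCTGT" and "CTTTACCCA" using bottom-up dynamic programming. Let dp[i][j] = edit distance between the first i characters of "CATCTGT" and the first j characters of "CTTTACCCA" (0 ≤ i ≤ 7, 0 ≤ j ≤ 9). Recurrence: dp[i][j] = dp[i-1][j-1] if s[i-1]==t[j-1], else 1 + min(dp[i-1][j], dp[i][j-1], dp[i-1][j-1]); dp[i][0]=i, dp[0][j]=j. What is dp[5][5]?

3

   ''  C  T  T  T  A  C  C  C  A
''  0  1  2  3  4  5  6  7  8  9
 C  1  0  1  2  3  4  5  6  7  8
 A  2  1  1  2  3  3  4  5  6  7
 T  3  2  1  1  2  3  4  5  6  7
 C  4  3  2  2  2  3  3  4  5  6
 T  5  4  3  2  2  3  4  4  5  6
 G  6  5  4  3  3  3  4  5  5  6
 T  7  6  5  4  3  4  4  5  6  6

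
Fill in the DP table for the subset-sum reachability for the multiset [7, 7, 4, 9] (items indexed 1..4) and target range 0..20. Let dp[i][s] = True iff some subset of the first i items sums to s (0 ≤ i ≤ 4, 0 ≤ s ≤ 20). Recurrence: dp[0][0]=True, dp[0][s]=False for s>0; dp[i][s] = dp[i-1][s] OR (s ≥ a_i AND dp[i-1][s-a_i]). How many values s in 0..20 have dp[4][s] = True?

i\s   0   1   2   3   4   5   6   7   8   9  10  11  12  13  14  15  16  17  18  19  20
  0   T   F   F   F   F   F   F   F   F   F   F   F   F   F   F   F   F   F   F   F   F
  1   T   F   F   F   F   F   F   T   F   F   F   F   F   F   F   F   F   F   F   F   F
  2   T   F   F   F   F   F   F   T   F   F   F   F   F   F   T   F   F   F   F   F   F
  3   T   F   F   F   T   F   F   T   F   F   F   T   F   F   T   F   F   F   T   F   F
  4   T   F   F   F   T   F   F   T   F   T   F   T   F   T   T   F   T   F   T   F   T

10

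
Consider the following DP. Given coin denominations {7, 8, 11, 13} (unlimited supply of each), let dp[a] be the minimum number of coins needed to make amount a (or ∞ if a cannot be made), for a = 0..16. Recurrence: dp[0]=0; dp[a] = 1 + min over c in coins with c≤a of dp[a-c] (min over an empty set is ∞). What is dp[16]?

2

 a  0  1  2  3  4  5  6  7  8  9 10 11 12 13 14 15 16
dp  0  -  -  -  -  -  -  1  1  -  -  1  -  1  2  2  2
(- denotes ∞ / unreachable)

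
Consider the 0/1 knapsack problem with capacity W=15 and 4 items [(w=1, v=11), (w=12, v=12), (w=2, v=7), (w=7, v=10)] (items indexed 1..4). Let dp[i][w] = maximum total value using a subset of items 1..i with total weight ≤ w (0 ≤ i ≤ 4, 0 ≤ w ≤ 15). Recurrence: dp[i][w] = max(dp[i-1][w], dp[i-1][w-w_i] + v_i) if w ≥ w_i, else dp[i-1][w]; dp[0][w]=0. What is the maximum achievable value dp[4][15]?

30

i\w   0   1   2   3   4   5   6   7   8   9  10  11  12  13  14  15
  0   0   0   0   0   0   0   0   0   0   0   0   0   0   0   0   0
  1   0  11  11  11  11  11  11  11  11  11  11  11  11  11  11  11
  2   0  11  11  11  11  11  11  11  11  11  11  11  12  23  23  23
  3   0  11  11  18  18  18  18  18  18  18  18  18  18  23  23  30
  4   0  11  11  18  18  18  18  18  21  21  28  28  28  28  28  30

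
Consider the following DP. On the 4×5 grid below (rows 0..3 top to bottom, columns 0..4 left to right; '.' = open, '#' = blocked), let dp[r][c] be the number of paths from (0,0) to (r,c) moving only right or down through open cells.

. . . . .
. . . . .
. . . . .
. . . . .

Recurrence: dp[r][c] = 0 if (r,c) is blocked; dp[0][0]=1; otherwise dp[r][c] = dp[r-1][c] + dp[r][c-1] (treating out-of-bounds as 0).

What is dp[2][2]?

r\c   0   1   2   3   4
  0   1   1   1   1   1
  1   1   2   3   4   5
  2   1   3   6  10  15
  3   1   4  10  20  35

6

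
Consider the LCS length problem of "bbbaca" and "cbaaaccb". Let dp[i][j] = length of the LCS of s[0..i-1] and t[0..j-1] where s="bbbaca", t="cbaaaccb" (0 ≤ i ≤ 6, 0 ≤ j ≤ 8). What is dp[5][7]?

3

   ''  c  b  a  a  a  c  c  b
''  0  0  0  0  0  0  0  0  0
 b  0  0  1  1  1  1  1  1  1
 b  0  0  1  1  1  1  1  1  2
 b  0  0  1  1  1  1  1  1  2
 a  0  0  1  2  2  2  2  2  2
 c  0  1  1  2  2  2  3  3  3
 a  0  1  1  2  3  3  3  3  3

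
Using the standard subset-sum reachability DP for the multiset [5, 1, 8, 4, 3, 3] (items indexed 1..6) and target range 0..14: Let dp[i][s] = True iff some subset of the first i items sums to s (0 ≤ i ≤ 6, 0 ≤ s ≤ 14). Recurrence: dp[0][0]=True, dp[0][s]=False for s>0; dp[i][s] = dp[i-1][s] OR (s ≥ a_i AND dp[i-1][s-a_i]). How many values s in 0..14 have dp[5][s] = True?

14

i\s   0   1   2   3   4   5   6   7   8   9  10  11  12  13  14
  0   T   F   F   F   F   F   F   F   F   F   F   F   F   F   F
  1   T   F   F   F   F   T   F   F   F   F   F   F   F   F   F
  2   T   T   F   F   F   T   T   F   F   F   F   F   F   F   F
  3   T   T   F   F   F   T   T   F   T   T   F   F   F   T   T
  4   T   T   F   F   T   T   T   F   T   T   T   F   T   T   T
  5   T   T   F   T   T   T   T   T   T   T   T   T   T   T   T
  6   T   T   F   T   T   T   T   T   T   T   T   T   T   T   T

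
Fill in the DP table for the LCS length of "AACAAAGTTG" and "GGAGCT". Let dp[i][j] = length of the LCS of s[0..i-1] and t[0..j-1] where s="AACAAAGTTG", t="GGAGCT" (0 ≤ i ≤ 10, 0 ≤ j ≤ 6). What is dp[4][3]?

   ''  G  G  A  G  C  T
''  0  0  0  0  0  0  0
 A  0  0  0  1  1  1  1
 A  0  0  0  1  1  1  1
 C  0  0  0  1  1  2  2
 A  0  0  0  1  1  2  2
 A  0  0  0  1  1  2  2
 A  0  0  0  1  1  2  2
 G  0  1  1  1  2  2  2
 T  0  1  1  1  2  2  3
 T  0  1  1  1  2  2  3
 G  0  1  2  2  2  2  3

1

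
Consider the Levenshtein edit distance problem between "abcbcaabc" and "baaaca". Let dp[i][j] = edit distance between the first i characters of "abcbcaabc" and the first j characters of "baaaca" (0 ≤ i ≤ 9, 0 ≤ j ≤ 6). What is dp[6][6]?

   ''  b  a  a  a  c  a
''  0  1  2  3  4  5  6
 a  1  1  1  2  3  4  5
 b  2  1  2  2  3  4  5
 c  3  2  2  3  3  3  4
 b  4  3  3  3  4  4  4
 c  5  4  4  4  4  4  5
 a  6  5  4  4  4  5  4
 a  7  6  5  4  4  5  5
 b  8  7  6  5  5  5  6
 c  9  8  7  6  6  5  6

4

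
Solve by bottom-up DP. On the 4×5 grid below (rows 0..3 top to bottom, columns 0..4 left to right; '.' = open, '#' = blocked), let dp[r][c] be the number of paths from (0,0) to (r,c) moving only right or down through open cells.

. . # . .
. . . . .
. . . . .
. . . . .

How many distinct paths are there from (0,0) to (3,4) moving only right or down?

r\c   0   1   2   3   4
  0   1   1   0   0   0
  1   1   2   2   2   2
  2   1   3   5   7   9
  3   1   4   9  16  25

25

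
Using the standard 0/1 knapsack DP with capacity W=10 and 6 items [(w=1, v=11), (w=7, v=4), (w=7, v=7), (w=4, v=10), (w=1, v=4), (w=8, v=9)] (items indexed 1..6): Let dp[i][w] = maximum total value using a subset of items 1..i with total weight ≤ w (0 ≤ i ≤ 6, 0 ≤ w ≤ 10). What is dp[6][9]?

25

i\w   0   1   2   3   4   5   6   7   8   9  10
  0   0   0   0   0   0   0   0   0   0   0   0
  1   0  11  11  11  11  11  11  11  11  11  11
  2   0  11  11  11  11  11  11  11  15  15  15
  3   0  11  11  11  11  11  11  11  18  18  18
  4   0  11  11  11  11  21  21  21  21  21  21
  5   0  11  15  15  15  21  25  25  25  25  25
  6   0  11  15  15  15  21  25  25  25  25  25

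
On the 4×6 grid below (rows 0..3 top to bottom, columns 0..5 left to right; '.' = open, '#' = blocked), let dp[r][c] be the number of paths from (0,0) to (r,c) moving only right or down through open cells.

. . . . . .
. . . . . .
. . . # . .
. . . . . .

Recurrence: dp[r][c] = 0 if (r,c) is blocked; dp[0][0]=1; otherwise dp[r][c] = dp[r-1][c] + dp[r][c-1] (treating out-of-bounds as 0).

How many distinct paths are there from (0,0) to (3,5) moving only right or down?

26

r\c   0   1   2   3   4   5
  0   1   1   1   1   1   1
  1   1   2   3   4   5   6
  2   1   3   6   0   5  11
  3   1   4  10  10  15  26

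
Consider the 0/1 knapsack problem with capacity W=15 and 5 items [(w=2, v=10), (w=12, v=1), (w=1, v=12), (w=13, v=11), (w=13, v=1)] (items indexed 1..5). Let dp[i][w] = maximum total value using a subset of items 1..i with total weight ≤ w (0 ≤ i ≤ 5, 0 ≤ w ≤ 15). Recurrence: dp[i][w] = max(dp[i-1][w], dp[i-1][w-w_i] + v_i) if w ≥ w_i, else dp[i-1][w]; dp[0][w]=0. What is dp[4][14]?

i\w   0   1   2   3   4   5   6   7   8   9  10  11  12  13  14  15
  0   0   0   0   0   0   0   0   0   0   0   0   0   0   0   0   0
  1   0   0  10  10  10  10  10  10  10  10  10  10  10  10  10  10
  2   0   0  10  10  10  10  10  10  10  10  10  10  10  10  11  11
  3   0  12  12  22  22  22  22  22  22  22  22  22  22  22  22  23
  4   0  12  12  22  22  22  22  22  22  22  22  22  22  22  23  23
  5   0  12  12  22  22  22  22  22  22  22  22  22  22  22  23  23

23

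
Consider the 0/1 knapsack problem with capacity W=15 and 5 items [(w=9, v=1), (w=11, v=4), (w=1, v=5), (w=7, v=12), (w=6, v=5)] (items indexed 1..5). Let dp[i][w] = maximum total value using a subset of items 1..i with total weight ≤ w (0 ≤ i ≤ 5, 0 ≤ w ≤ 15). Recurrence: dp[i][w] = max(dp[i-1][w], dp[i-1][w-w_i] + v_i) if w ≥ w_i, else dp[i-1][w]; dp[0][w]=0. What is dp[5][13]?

i\w   0   1   2   3   4   5   6   7   8   9  10  11  12  13  14  15
  0   0   0   0   0   0   0   0   0   0   0   0   0   0   0   0   0
  1   0   0   0   0   0   0   0   0   0   1   1   1   1   1   1   1
  2   0   0   0   0   0   0   0   0   0   1   1   4   4   4   4   4
  3   0   5   5   5   5   5   5   5   5   5   6   6   9   9   9   9
  4   0   5   5   5   5   5   5  12  17  17  17  17  17  17  17  17
  5   0   5   5   5   5   5   5  12  17  17  17  17  17  17  22  22

17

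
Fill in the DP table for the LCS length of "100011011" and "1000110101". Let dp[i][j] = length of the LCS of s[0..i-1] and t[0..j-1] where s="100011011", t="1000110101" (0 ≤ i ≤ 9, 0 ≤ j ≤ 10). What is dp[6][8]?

   ''  1  0  0  0  1  1  0  1  0  1
''  0  0  0  0  0  0  0  0  0  0  0
 1  0  1  1  1  1  1  1  1  1  1  1
 0  0  1  2  2  2  2  2  2  2  2  2
 0  0  1  2  3  3  3  3  3  3  3  3
 0  0  1  2  3  4  4  4  4  4  4  4
 1  0  1  2  3  4  5  5  5  5  5  5
 1  0  1  2  3  4  5  6  6  6  6  6
 0  0  1  2  3  4  5  6  7  7  7  7
 1  0  1  2  3  4  5  6  7  8  8  8
 1  0  1  2  3  4  5  6  7  8  8  9

6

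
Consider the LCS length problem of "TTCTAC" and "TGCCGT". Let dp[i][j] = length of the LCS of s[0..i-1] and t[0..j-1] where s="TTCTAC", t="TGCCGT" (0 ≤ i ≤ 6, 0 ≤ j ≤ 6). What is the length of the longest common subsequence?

   ''  T  G  C  C  G  T
''  0  0  0  0  0  0  0
 T  0  1  1  1  1  1  1
 T  0  1  1  1  1  1  2
 C  0  1  1  2  2  2  2
 T  0  1  1  2  2  2  3
 A  0  1  1  2  2  2  3
 C  0  1  1  2  3  3  3

3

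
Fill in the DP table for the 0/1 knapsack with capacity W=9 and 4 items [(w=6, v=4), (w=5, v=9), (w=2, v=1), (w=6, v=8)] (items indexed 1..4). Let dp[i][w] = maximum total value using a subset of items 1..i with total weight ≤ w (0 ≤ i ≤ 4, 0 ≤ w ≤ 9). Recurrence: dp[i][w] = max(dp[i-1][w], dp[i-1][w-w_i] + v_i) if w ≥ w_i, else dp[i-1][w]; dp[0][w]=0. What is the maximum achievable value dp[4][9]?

10

i\w   0   1   2   3   4   5   6   7   8   9
  0   0   0   0   0   0   0   0   0   0   0
  1   0   0   0   0   0   0   4   4   4   4
  2   0   0   0   0   0   9   9   9   9   9
  3   0   0   1   1   1   9   9  10  10  10
  4   0   0   1   1   1   9   9  10  10  10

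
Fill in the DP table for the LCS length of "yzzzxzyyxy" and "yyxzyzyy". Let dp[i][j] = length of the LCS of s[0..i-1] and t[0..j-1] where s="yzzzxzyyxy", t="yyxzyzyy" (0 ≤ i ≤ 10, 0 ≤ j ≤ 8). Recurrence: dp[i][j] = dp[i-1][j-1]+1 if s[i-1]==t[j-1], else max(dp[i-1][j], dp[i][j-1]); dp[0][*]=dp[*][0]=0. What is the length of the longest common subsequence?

6

   ''  y  y  x  z  y  z  y  y
''  0  0  0  0  0  0  0  0  0
 y  0  1  1  1  1  1  1  1  1
 z  0  1  1  1  2  2  2  2  2
 z  0  1  1  1  2  2  3  3  3
 z  0  1  1  1  2  2  3  3  3
 x  0  1  1  2  2  2  3  3  3
 z  0  1  1  2  3  3  3  3  3
 y  0  1  2  2  3  4  4  4  4
 y  0  1  2  2  3  4  4  5  5
 x  0  1  2  3  3  4  4  5  5
 y  0  1  2  3  3  4  4  5  6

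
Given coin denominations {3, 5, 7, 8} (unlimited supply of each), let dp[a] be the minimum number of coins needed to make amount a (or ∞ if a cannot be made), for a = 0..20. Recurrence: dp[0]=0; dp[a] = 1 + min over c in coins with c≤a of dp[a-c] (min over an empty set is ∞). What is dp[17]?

3

 a  0  1  2  3  4  5  6  7  8  9 10 11 12 13 14 15 16 17 18 19 20
dp  0  -  -  1  -  1  2  1  1  3  2  2  2  2  2  2  2  3  3  3  3
(- denotes ∞ / unreachable)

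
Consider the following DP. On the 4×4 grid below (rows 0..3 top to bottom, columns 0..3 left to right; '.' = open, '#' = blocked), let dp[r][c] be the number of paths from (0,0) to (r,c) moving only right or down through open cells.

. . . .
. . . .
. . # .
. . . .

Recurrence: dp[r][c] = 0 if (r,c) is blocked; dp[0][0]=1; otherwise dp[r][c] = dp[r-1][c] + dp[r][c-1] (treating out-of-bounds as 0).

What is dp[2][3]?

4

r\c   0   1   2   3
  0   1   1   1   1
  1   1   2   3   4
  2   1   3   0   4
  3   1   4   4   8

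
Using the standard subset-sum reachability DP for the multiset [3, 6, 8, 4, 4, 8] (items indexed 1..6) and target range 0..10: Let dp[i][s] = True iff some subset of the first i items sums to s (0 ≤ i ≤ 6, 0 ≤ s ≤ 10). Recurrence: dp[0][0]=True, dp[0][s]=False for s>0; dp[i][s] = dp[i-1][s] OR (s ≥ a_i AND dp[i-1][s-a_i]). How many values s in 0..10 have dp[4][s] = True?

i\s   0   1   2   3   4   5   6   7   8   9  10
  0   T   F   F   F   F   F   F   F   F   F   F
  1   T   F   F   T   F   F   F   F   F   F   F
  2   T   F   F   T   F   F   T   F   F   T   F
  3   T   F   F   T   F   F   T   F   T   T   F
  4   T   F   F   T   T   F   T   T   T   T   T
  5   T   F   F   T   T   F   T   T   T   T   T
  6   T   F   F   T   T   F   T   T   T   T   T

8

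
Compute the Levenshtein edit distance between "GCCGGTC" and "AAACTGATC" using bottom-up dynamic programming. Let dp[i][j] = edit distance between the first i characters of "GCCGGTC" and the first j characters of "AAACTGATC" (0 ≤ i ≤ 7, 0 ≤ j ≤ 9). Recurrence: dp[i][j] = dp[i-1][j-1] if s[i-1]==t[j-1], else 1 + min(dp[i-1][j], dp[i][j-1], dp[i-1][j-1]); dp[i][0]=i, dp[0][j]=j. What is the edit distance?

5

   ''  A  A  A  C  T  G  A  T  C
''  0  1  2  3  4  5  6  7  8  9
 G  1  1  2  3  4  5  5  6  7  8
 C  2  2  2  3  3  4  5  6  7  7
 C  3  3  3  3  3  4  5  6  7  7
 G  4  4  4  4  4  4  4  5  6  7
 G  5  5  5  5  5  5  4  5  6  7
 T  6  6  6  6  6  5  5  5  5  6
 C  7  7  7  7  6  6  6  6  6  5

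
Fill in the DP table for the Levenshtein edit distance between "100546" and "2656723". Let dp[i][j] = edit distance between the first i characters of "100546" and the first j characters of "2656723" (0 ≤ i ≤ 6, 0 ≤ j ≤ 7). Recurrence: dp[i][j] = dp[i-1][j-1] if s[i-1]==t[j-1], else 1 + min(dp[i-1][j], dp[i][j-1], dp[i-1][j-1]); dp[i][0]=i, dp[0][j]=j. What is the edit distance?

7

   ''  2  6  5  6  7  2  3
''  0  1  2  3  4  5  6  7
 1  1  1  2  3  4  5  6  7
 0  2  2  2  3  4  5  6  7
 0  3  3  3  3  4  5  6  7
 5  4  4  4  3  4  5  6  7
 4  5  5  5  4  4  5  6  7
 6  6  6  5  5  4  5  6  7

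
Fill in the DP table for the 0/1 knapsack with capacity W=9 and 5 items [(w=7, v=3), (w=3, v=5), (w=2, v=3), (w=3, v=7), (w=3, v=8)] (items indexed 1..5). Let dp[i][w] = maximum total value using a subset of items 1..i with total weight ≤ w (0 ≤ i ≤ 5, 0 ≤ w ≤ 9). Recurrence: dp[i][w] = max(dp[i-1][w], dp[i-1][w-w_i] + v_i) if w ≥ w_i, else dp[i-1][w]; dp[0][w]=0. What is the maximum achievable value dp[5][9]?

20

i\w   0   1   2   3   4   5   6   7   8   9
  0   0   0   0   0   0   0   0   0   0   0
  1   0   0   0   0   0   0   0   3   3   3
  2   0   0   0   5   5   5   5   5   5   5
  3   0   0   3   5   5   8   8   8   8   8
  4   0   0   3   7   7  10  12  12  15  15
  5   0   0   3   8   8  11  15  15  18  20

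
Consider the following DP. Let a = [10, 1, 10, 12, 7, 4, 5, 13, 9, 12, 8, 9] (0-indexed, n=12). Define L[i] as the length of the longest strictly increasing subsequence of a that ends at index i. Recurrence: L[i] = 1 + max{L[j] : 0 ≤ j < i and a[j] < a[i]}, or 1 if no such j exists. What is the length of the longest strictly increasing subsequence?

   i    0    1    2    3    4    5    6    7    8    9   10   11
a[i]   10    1   10   12    7    4    5   13    9   12    8    9
L[i]    1    1    2    3    2    2    3    4    4    5    4    5

5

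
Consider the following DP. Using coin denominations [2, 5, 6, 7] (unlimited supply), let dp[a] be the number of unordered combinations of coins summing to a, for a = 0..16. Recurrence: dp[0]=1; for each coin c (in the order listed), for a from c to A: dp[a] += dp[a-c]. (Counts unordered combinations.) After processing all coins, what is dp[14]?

6

after  coin     0     1     2     3     4     5     6     7     8     9    10    11    12    13    14    15    16
          2     1     0     1     0     1     0     1     0     1     0     1     0     1     0     1     0     1
          5     1     0     1     0     1     1     1     1     1     1     2     1     2     1     2     2     2
          6     1     0     1     0     1     1     2     1     2     1     3     2     4     2     4     3     5
          7     1     0     1     0     1     1     2     2     2     2     3     3     5     4     6     5     7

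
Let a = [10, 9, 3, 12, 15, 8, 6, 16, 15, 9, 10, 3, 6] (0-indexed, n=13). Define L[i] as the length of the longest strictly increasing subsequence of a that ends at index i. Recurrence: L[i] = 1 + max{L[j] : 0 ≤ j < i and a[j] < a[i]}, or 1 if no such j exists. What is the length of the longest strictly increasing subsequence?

4

   i    0    1    2    3    4    5    6    7    8    9   10   11   12
a[i]   10    9    3   12   15    8    6   16   15    9   10    3    6
L[i]    1    1    1    2    3    2    2    4    3    3    4    1    2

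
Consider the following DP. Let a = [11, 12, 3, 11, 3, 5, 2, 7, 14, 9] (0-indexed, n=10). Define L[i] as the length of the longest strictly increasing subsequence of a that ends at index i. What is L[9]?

   i    0    1    2    3    4    5    6    7    8    9
a[i]   11   12    3   11    3    5    2    7   14    9
L[i]    1    2    1    2    1    2    1    3    4    4

4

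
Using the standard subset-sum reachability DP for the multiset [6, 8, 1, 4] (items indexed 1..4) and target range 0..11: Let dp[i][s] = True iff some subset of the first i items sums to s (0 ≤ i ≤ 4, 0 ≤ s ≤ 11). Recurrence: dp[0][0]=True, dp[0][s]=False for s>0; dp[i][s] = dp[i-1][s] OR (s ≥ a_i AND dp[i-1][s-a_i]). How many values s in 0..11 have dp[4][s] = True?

10

i\s   0   1   2   3   4   5   6   7   8   9  10  11
  0   T   F   F   F   F   F   F   F   F   F   F   F
  1   T   F   F   F   F   F   T   F   F   F   F   F
  2   T   F   F   F   F   F   T   F   T   F   F   F
  3   T   T   F   F   F   F   T   T   T   T   F   F
  4   T   T   F   F   T   T   T   T   T   T   T   T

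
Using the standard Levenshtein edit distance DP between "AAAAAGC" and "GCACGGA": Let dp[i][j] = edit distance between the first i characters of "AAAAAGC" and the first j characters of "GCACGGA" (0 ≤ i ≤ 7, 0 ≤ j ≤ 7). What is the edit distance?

5

   ''  G  C  A  C  G  G  A
''  0  1  2  3  4  5  6  7
 A  1  1  2  2  3  4  5  6
 A  2  2  2  2  3  4  5  5
 A  3  3  3  2  3  4  5  5
 A  4  4  4  3  3  4  5  5
 A  5  5  5  4  4  4  5  5
 G  6  5  6  5  5  4  4  5
 C  7  6  5  6  5  5  5  5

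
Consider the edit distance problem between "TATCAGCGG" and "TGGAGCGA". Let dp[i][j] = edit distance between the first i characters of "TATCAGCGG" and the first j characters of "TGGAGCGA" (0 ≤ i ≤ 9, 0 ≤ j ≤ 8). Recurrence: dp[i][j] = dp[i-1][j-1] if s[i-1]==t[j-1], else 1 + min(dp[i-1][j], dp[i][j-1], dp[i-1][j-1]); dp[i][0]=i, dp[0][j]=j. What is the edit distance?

   ''  T  G  G  A  G  C  G  A
''  0  1  2  3  4  5  6  7  8
 T  1  0  1  2  3  4  5  6  7
 A  2  1  1  2  2  3  4  5  6
 T  3  2  2  2  3  3  4  5  6
 C  4  3  3  3  3  4  3  4  5
 A  5  4  4  4  3  4  4  4  4
 G  6  5  4  4  4  3  4  4  5
 C  7  6  5  5  5  4  3  4  5
 G  8  7  6  5  6  5  4  3  4
 G  9  8  7  6  6  6  5  4  4

4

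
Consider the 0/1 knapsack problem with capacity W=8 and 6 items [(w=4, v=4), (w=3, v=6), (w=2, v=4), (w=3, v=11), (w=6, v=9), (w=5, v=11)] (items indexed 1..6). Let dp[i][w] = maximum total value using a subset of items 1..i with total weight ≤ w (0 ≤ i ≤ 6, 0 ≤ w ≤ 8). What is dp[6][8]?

22

i\w   0   1   2   3   4   5   6   7   8
  0   0   0   0   0   0   0   0   0   0
  1   0   0   0   0   4   4   4   4   4
  2   0   0   0   6   6   6   6  10  10
  3   0   0   4   6   6  10  10  10  10
  4   0   0   4  11  11  15  17  17  21
  5   0   0   4  11  11  15  17  17  21
  6   0   0   4  11  11  15  17  17  22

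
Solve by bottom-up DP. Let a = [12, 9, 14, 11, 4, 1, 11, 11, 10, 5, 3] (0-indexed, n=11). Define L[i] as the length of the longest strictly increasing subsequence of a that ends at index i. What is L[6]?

   i    0    1    2    3    4    5    6    7    8    9   10
a[i]   12    9   14   11    4    1   11   11   10    5    3
L[i]    1    1    2    2    1    1    2    2    2    2    2

2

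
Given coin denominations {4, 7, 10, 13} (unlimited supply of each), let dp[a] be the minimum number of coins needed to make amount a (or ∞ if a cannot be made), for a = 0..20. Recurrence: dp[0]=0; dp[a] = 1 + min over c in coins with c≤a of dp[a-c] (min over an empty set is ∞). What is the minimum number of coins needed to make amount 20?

2

 a  0  1  2  3  4  5  6  7  8  9 10 11 12 13 14 15 16 17 18 19 20
dp  0  -  -  -  1  -  -  1  2  -  1  2  3  1  2  3  4  2  3  4  2
(- denotes ∞ / unreachable)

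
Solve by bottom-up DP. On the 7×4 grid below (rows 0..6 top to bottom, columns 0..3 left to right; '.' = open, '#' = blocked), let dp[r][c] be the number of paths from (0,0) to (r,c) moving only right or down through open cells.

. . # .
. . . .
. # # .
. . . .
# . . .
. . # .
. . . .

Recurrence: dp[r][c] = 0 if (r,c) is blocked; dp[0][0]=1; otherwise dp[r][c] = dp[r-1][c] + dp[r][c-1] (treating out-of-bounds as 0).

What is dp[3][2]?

1

r\c   0   1   2   3
  0   1   1   0   0
  1   1   2   2   2
  2   1   0   0   2
  3   1   1   1   3
  4   0   1   2   5
  5   0   1   0   5
  6   0   1   1   6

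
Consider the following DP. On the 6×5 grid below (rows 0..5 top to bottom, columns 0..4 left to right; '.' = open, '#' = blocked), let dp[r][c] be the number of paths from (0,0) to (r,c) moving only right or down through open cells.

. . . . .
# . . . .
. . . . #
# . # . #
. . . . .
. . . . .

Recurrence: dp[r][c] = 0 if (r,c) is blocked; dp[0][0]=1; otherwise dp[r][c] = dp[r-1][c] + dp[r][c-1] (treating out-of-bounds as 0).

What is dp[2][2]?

r\c   0   1   2   3   4
  0   1   1   1   1   1
  1   0   1   2   3   4
  2   0   1   3   6   0
  3   0   1   0   6   0
  4   0   1   1   7   7
  5   0   1   2   9  16

3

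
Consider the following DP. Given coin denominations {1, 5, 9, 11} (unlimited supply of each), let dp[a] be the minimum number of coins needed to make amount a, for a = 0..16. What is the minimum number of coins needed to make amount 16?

2

 a  0  1  2  3  4  5  6  7  8  9 10 11 12 13 14 15 16
dp  0  1  2  3  4  1  2  3  4  1  2  1  2  3  2  3  2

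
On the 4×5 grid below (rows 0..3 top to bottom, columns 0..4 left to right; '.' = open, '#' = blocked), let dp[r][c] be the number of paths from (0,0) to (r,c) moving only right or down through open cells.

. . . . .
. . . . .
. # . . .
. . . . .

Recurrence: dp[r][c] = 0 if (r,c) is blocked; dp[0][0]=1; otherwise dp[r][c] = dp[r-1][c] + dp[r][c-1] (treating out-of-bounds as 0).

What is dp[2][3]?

7

r\c   0   1   2   3   4
  0   1   1   1   1   1
  1   1   2   3   4   5
  2   1   0   3   7  12
  3   1   1   4  11  23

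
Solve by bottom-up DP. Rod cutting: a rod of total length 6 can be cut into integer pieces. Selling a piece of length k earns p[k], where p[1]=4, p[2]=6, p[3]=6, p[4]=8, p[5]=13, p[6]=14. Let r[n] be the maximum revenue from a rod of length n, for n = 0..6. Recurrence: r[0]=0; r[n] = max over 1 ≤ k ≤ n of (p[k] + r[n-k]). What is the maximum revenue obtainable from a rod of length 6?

   n    0    1    2    3    4    5    6
r[n]    0    4    8   12   16   20   24

24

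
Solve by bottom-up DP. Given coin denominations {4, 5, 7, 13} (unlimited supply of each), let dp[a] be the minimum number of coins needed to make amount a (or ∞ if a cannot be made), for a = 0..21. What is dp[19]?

3

 a  0  1  2  3  4  5  6  7  8  9 10 11 12 13 14 15 16 17 18 19 20 21
dp  0  -  -  -  1  1  -  1  2  2  2  2  2  1  2  3  3  2  2  3  2  3
(- denotes ∞ / unreachable)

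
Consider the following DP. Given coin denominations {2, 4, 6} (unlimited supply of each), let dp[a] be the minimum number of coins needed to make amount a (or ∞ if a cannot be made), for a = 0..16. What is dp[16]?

 a  0  1  2  3  4  5  6  7  8  9 10 11 12 13 14 15 16
dp  0  -  1  -  1  -  1  -  2  -  2  -  2  -  3  -  3
(- denotes ∞ / unreachable)

3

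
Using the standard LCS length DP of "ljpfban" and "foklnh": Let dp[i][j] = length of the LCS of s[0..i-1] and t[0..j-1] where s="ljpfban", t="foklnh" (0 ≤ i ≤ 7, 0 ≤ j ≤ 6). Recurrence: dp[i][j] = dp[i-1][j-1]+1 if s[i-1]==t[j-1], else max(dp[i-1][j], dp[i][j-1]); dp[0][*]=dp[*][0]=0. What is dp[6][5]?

   ''  f  o  k  l  n  h
''  0  0  0  0  0  0  0
 l  0  0  0  0  1  1  1
 j  0  0  0  0  1  1  1
 p  0  0  0  0  1  1  1
 f  0  1  1  1  1  1  1
 b  0  1  1  1  1  1  1
 a  0  1  1  1  1  1  1
 n  0  1  1  1  1  2  2

1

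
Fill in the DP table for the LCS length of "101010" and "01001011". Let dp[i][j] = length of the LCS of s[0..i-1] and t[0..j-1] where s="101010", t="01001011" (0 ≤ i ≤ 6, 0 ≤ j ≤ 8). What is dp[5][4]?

   ''  0  1  0  0  1  0  1  1
''  0  0  0  0  0  0  0  0  0
 1  0  0  1  1  1  1  1  1  1
 0  0  1  1  2  2  2  2  2  2
 1  0  1  2  2  2  3  3  3  3
 0  0  1  2  3  3  3  4  4  4
 1  0  1  2  3  3  4  4  5  5
 0  0  1  2  3  4  4  5  5  5

3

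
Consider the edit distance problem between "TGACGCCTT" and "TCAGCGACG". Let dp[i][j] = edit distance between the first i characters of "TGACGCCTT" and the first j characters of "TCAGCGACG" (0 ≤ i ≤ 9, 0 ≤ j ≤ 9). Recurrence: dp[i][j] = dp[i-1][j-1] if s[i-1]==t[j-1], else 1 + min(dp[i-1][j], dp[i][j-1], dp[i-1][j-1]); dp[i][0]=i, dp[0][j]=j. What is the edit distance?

5

   ''  T  C  A  G  C  G  A  C  G
''  0  1  2  3  4  5  6  7  8  9
 T  1  0  1  2  3  4  5  6  7  8
 G  2  1  1  2  2  3  4  5  6  7
 A  3  2  2  1  2  3  4  4  5  6
 C  4  3  2  2  2  2  3  4  4  5
 G  5  4  3  3  2  3  2  3  4  4
 C  6  5  4  4  3  2  3  3  3  4
 C  7  6  5  5  4  3  3  4  3  4
 T  8  7  6  6  5  4  4  4  4  4
 T  9  8  7  7  6  5  5  5  5  5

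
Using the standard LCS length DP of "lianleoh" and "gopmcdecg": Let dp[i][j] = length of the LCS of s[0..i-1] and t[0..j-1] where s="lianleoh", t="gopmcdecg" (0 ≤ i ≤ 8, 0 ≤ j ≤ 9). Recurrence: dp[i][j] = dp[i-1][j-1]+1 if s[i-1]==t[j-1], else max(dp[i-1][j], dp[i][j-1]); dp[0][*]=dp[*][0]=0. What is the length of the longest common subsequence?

   ''  g  o  p  m  c  d  e  c  g
''  0  0  0  0  0  0  0  0  0  0
 l  0  0  0  0  0  0  0  0  0  0
 i  0  0  0  0  0  0  0  0  0  0
 a  0  0  0  0  0  0  0  0  0  0
 n  0  0  0  0  0  0  0  0  0  0
 l  0  0  0  0  0  0  0  0  0  0
 e  0  0  0  0  0  0  0  1  1  1
 o  0  0  1  1  1  1  1  1  1  1
 h  0  0  1  1  1  1  1  1  1  1

1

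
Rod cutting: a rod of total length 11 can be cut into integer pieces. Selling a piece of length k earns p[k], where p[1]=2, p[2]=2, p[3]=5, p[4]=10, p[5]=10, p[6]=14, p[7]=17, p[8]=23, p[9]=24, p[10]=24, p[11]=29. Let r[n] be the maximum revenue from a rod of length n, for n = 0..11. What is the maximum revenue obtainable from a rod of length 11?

   n    0    1    2    3    4    5    6    7    8    9   10   11
r[n]    0    2    4    6   10   12   14   17   23   25   27   29

29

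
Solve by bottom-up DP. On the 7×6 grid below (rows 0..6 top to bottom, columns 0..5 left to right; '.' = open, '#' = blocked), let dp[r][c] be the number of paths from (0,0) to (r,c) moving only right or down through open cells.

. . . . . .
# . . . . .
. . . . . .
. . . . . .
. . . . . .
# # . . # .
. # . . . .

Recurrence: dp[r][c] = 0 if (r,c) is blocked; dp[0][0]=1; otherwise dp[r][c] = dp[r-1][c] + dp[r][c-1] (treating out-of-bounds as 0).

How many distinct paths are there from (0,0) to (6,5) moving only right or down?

95

r\c   0   1   2   3   4   5
  0   1   1   1   1   1   1
  1   0   1   2   3   4   5
  2   0   1   3   6  10  15
  3   0   1   4  10  20  35
  4   0   1   5  15  35  70
  5   0   0   5  20   0  70
  6   0   0   5  25  25  95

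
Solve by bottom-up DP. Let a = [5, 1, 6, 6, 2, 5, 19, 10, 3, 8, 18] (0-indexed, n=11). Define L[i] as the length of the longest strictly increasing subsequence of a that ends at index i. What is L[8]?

3

   i    0    1    2    3    4    5    6    7    8    9   10
a[i]    5    1    6    6    2    5   19   10    3    8   18
L[i]    1    1    2    2    2    3    4    4    3    4    5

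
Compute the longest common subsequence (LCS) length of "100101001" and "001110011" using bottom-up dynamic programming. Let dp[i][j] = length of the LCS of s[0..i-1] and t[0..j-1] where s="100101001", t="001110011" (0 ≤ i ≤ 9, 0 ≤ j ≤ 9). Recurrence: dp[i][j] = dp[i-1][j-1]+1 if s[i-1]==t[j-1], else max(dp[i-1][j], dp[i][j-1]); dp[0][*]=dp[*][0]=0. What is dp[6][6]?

4

   ''  0  0  1  1  1  0  0  1  1
''  0  0  0  0  0  0  0  0  0  0
 1  0  0  0  1  1  1  1  1  1  1
 0  0  1  1  1  1  1  2  2  2  2
 0  0  1  2  2  2  2  2  3  3  3
 1  0  1  2  3  3  3  3  3  4  4
 0  0  1  2  3  3  3  4  4  4  4
 1  0  1  2  3  4  4  4  4  5  5
 0  0  1  2  3  4  4  5  5  5  5
 0  0  1  2  3  4  4  5  6  6  6
 1  0  1  2  3  4  5  5  6  7  7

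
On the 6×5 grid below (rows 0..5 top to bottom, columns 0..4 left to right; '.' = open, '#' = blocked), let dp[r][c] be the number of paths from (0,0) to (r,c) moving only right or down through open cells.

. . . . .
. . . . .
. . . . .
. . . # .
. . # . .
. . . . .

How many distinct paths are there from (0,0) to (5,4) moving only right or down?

r\c   0   1   2   3   4
  0   1   1   1   1   1
  1   1   2   3   4   5
  2   1   3   6  10  15
  3   1   4  10   0  15
  4   1   5   0   0  15
  5   1   6   6   6  21

21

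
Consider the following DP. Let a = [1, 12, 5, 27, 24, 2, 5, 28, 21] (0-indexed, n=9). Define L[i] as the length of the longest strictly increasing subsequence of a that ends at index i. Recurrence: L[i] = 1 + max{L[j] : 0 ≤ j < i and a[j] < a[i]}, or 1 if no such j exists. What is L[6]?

3

   i    0    1    2    3    4    5    6    7    8
a[i]    1   12    5   27   24    2    5   28   21
L[i]    1    2    2    3    3    2    3    4    4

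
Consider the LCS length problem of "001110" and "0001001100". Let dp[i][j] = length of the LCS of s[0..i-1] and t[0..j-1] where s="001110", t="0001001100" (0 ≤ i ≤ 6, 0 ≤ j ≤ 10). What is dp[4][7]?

   ''  0  0  0  1  0  0  1  1  0  0
''  0  0  0  0  0  0  0  0  0  0  0
 0  0  1  1  1  1  1  1  1  1  1  1
 0  0  1  2  2  2  2  2  2  2  2  2
 1  0  1  2  2  3  3  3  3  3  3  3
 1  0  1  2  2  3  3  3  4  4  4  4
 1  0  1  2  2  3  3  3  4  5  5  5
 0  0  1  2  3  3  4  4  4  5  6  6

4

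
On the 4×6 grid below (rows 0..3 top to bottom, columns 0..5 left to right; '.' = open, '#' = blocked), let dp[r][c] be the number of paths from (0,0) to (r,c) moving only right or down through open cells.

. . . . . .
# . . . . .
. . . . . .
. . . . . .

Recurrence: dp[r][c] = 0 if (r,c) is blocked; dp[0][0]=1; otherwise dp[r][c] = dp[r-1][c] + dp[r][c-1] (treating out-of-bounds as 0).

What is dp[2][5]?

15

r\c   0   1   2   3   4   5
  0   1   1   1   1   1   1
  1   0   1   2   3   4   5
  2   0   1   3   6  10  15
  3   0   1   4  10  20  35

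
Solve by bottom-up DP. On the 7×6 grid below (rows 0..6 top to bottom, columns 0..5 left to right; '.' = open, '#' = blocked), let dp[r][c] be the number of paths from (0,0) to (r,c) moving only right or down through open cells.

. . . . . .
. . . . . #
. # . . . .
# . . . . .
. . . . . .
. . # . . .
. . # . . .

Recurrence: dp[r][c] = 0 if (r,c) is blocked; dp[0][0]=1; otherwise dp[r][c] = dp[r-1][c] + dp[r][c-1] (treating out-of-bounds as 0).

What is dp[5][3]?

r\c   0   1   2   3   4   5
  0   1   1   1   1   1   1
  1   1   2   3   4   5   0
  2   1   0   3   7  12  12
  3   0   0   3  10  22  34
  4   0   0   3  13  35  69
  5   0   0   0  13  48 117
  6   0   0   0  13  61 178

13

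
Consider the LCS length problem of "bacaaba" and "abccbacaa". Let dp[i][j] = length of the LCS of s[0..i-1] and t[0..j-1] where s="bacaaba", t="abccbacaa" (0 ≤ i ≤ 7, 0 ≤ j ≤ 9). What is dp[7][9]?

   ''  a  b  c  c  b  a  c  a  a
''  0  0  0  0  0  0  0  0  0  0
 b  0  0  1  1  1  1  1  1  1  1
 a  0  1  1  1  1  1  2  2  2  2
 c  0  1  1  2  2  2  2  3  3  3
 a  0  1  1  2  2  2  3  3  4  4
 a  0  1  1  2  2  2  3  3  4  5
 b  0  1  2  2  2  3  3  3  4  5
 a  0  1  2  2  2  3  4  4  4  5

5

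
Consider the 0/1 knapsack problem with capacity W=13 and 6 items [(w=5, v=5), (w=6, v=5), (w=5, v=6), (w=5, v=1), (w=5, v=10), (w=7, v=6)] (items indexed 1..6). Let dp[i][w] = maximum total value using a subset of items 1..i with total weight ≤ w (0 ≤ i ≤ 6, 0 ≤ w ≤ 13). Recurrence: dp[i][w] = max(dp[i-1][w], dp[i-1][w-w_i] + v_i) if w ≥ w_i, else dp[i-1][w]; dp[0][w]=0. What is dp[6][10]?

i\w   0   1   2   3   4   5   6   7   8   9  10  11  12  13
  0   0   0   0   0   0   0   0   0   0   0   0   0   0   0
  1   0   0   0   0   0   5   5   5   5   5   5   5   5   5
  2   0   0   0   0   0   5   5   5   5   5   5  10  10  10
  3   0   0   0   0   0   6   6   6   6   6  11  11  11  11
  4   0   0   0   0   0   6   6   6   6   6  11  11  11  11
  5   0   0   0   0   0  10  10  10  10  10  16  16  16  16
  6   0   0   0   0   0  10  10  10  10  10  16  16  16  16

16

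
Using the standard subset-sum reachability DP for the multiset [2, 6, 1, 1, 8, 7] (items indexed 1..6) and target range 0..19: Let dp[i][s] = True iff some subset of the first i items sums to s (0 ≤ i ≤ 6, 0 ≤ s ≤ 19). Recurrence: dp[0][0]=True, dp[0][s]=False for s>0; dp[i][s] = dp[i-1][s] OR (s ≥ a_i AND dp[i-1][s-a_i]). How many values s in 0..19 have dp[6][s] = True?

i\s   0   1   2   3   4   5   6   7   8   9  10  11  12  13  14  15  16  17  18  19
  0   T   F   F   F   F   F   F   F   F   F   F   F   F   F   F   F   F   F   F   F
  1   T   F   T   F   F   F   F   F   F   F   F   F   F   F   F   F   F   F   F   F
  2   T   F   T   F   F   F   T   F   T   F   F   F   F   F   F   F   F   F   F   F
  3   T   T   T   T   F   F   T   T   T   T   F   F   F   F   F   F   F   F   F   F
  4   T   T   T   T   T   F   T   T   T   T   T   F   F   F   F   F   F   F   F   F
  5   T   T   T   T   T   F   T   T   T   T   T   T   T   F   T   T   T   T   T   F
  6   T   T   T   T   T   F   T   T   T   T   T   T   T   T   T   T   T   T   T   T

19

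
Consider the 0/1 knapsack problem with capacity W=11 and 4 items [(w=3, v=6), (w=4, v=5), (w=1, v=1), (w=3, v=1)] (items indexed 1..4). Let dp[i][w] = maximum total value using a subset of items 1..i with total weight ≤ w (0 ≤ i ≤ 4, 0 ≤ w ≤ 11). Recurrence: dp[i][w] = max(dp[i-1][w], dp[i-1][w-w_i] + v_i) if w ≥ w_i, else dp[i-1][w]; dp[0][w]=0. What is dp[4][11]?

i\w   0   1   2   3   4   5   6   7   8   9  10  11
  0   0   0   0   0   0   0   0   0   0   0   0   0
  1   0   0   0   6   6   6   6   6   6   6   6   6
  2   0   0   0   6   6   6   6  11  11  11  11  11
  3   0   1   1   6   7   7   7  11  12  12  12  12
  4   0   1   1   6   7   7   7  11  12  12  12  13

13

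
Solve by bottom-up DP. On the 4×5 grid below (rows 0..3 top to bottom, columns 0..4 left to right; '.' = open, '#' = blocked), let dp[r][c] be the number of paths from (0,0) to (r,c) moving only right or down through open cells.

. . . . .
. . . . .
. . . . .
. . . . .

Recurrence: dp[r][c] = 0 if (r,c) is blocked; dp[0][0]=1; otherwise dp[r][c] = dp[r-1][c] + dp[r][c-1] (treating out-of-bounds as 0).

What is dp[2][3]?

10

r\c   0   1   2   3   4
  0   1   1   1   1   1
  1   1   2   3   4   5
  2   1   3   6  10  15
  3   1   4  10  20  35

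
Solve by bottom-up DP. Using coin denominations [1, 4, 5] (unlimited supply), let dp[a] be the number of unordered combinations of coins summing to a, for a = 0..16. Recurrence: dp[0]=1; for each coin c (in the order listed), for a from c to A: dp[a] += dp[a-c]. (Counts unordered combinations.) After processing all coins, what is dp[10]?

6

after  coin     0     1     2     3     4     5     6     7     8     9    10    11    12    13    14    15    16
          1     1     1     1     1     1     1     1     1     1     1     1     1     1     1     1     1     1
          4     1     1     1     1     2     2     2     2     3     3     3     3     4     4     4     4     5
          5     1     1     1     1     2     3     3     3     4     5     6     6     7     8     9    10    11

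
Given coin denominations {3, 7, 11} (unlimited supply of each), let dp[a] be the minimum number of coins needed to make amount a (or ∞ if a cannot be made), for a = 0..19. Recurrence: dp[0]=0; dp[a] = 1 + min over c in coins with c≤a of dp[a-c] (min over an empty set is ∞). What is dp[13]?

3

 a  0  1  2  3  4  5  6  7  8  9 10 11 12 13 14 15 16 17 18 19
dp  0  -  -  1  -  -  2  1  -  3  2  1  4  3  2  5  4  3  2  5
(- denotes ∞ / unreachable)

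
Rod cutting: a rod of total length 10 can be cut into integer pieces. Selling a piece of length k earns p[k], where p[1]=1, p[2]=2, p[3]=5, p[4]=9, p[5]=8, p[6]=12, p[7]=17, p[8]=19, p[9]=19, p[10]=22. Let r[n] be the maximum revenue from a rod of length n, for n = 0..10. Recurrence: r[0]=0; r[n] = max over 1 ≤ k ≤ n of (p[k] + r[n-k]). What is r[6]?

12

   n    0    1    2    3    4    5    6    7    8    9   10
r[n]    0    1    2    5    9   10   12   17   19   20   22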